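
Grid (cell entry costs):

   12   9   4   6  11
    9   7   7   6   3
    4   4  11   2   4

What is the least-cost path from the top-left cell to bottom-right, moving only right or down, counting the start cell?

Cheapest: (0,0) (0,1) (0,2) (0,3) (1,3) (2,3) (2,4)
  12 + 9 + 4 + 6 + 6 + 2 + 4 = 43
(Top row then right column would cost 49.)

43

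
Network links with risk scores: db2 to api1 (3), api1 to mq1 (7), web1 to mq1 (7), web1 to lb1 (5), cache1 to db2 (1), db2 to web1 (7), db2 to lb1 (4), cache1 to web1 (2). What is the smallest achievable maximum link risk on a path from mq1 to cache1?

Comparing a few candidate routes:
mq1→web1→cache1: max(7, 2) = 7
mq1→web1→lb1→db2→cache1: max(7, 5, 4, 1) = 7
mq1→web1→db2→cache1: max(7, 7, 1) = 7
Best route has worst link 7.

7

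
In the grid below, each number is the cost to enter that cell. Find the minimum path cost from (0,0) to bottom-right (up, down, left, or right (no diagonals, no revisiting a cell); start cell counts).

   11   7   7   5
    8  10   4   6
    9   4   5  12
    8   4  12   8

Path r0c0 → r0c1 → r0c2 → r1c2 → r2c2 → r2c3 → r3c3: 11 + 7 + 7 + 4 + 5 + 12 + 8 = 54.

54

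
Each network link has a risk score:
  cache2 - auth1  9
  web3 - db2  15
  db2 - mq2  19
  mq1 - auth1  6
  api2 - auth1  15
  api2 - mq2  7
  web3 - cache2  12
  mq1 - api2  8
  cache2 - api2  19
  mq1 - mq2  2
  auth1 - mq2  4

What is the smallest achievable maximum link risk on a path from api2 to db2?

15

Checking several routes:
api2-mq2-auth1-cache2-web3-db2: max(7, 4, 9, 12, 15) = 15
api2-mq2-mq1-auth1-cache2-web3-db2: max(7, 2, 6, 9, 12, 15) = 15
api2-mq1-mq2-auth1-cache2-web3-db2: max(8, 2, 4, 9, 12, 15) = 15
api2-mq1-auth1-cache2-web3-db2: max(8, 6, 9, 12, 15) = 15
api2-auth1-cache2-web3-db2: max(15, 9, 12, 15) = 15
Smallest bottleneck: 15.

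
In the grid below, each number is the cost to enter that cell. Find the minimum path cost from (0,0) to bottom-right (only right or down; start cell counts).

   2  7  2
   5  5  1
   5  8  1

13

Take [0,0] → [0,1] → [0,2] → [1,2] → [2,2] for a total of 2 + 7 + 2 + 1 + 1 = 13.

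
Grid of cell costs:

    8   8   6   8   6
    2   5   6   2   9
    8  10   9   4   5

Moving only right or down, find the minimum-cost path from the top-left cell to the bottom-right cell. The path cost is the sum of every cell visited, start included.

Take [0,0] [1,0] [1,1] [1,2] [1,3] [2,3] [2,4] for a total of 8 + 2 + 5 + 6 + 2 + 4 + 5 = 32.

32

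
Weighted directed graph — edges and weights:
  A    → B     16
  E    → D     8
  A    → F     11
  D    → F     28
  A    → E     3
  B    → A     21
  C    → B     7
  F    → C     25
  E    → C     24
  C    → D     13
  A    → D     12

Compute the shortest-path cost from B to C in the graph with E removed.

Routes from B to C avoiding E:
B → A → D → F → C: 21 + 12 + 28 + 25 = 86
B → A → F → C: 21 + 11 + 25 = 57
The minimum is 57.

57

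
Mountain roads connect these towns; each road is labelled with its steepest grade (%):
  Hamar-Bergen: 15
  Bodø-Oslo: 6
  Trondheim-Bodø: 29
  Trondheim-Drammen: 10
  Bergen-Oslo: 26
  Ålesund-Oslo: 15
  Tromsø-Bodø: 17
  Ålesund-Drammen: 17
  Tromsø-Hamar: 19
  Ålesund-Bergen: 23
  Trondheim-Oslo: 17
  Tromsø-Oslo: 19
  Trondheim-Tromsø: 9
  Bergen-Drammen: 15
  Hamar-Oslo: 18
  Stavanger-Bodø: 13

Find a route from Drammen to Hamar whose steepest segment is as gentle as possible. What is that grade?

Comparing a few candidate routes:
Drammen -> Ålesund -> Oslo -> Hamar: max(17, 15, 18) = 18
Drammen -> Trondheim -> Tromsø -> Bodø -> Oslo -> Hamar: max(10, 9, 17, 6, 18) = 18
Drammen -> Bergen -> Hamar: max(15, 15) = 15
The minimum achievable maximum is 15%.

15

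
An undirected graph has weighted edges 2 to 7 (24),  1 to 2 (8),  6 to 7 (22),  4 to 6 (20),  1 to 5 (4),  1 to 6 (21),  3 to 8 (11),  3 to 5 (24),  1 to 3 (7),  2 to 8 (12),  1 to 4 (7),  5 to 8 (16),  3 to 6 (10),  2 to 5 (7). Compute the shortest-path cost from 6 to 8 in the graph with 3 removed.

Checking several routes:
6-1-5-2-8: 21 + 4 + 7 + 12 = 44
6-4-1-5-8: 20 + 7 + 4 + 16 = 47
6-1-5-8: 21 + 4 + 16 = 41
6-1-2-8: 21 + 8 + 12 = 41
Shortest: 41.

41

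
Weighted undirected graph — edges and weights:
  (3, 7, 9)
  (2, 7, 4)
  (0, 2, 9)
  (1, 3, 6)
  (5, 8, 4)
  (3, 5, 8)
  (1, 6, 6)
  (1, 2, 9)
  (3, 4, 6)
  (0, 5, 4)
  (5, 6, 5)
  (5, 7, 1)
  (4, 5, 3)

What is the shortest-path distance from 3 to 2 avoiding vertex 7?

Comparing a few candidate routes:
3 -> 1 -> 2: 6 + 9 = 15
3 -> 5 -> 0 -> 2: 8 + 4 + 9 = 21
3 -> 4 -> 5 -> 0 -> 2: 6 + 3 + 4 + 9 = 22
3 -> 5 -> 6 -> 1 -> 2: 8 + 5 + 6 + 9 = 28
Shortest: 15.

15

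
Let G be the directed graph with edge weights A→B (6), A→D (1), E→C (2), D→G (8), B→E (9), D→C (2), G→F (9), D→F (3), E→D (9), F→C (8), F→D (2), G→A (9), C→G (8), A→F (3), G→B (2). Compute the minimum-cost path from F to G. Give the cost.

Paths from F to G:
F - D - C - G: 2 + 2 + 8 = 12
F - D - G: 2 + 8 = 10
F - C - G: 8 + 8 = 16
Best route has total 10.

10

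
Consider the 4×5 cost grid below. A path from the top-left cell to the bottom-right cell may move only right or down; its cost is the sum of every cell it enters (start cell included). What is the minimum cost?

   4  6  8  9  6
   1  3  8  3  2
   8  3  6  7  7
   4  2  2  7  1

23

Cheapest: r0c0 → r1c0 → r1c1 → r2c1 → r3c1 → r3c2 → r3c3 → r3c4
  4 + 1 + 3 + 3 + 2 + 2 + 7 + 1 = 23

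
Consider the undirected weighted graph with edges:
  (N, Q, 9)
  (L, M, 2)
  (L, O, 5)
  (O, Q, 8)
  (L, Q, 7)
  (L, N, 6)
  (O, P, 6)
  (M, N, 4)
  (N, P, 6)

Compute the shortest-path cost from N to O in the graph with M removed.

11

Candidate routes:
N - L - O: 6 + 5 = 11
N - L - Q - O: 6 + 7 + 8 = 21
N - Q - O: 9 + 8 = 17
N - P - O: 6 + 6 = 12
N - Q - L - O: 9 + 7 + 5 = 21
The minimum is 11.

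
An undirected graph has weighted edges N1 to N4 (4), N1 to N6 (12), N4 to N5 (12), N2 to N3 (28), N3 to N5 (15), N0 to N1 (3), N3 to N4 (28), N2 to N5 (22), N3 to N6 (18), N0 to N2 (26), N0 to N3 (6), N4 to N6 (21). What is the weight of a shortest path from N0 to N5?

A few of the N0→N5 routes:
N0→N2→N5: 26 + 22 = 48
N0→N3→N5: 6 + 15 = 21
N0→N3→N4→N5: 6 + 28 + 12 = 46
N0→N1→N4→N5: 3 + 4 + 12 = 19
Best route has total 19.

19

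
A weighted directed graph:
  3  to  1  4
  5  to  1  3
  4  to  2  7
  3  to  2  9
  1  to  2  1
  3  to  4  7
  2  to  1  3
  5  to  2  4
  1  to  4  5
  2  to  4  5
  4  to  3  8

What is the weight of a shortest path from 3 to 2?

Candidate routes:
3 -> 1 -> 4 -> 2: 4 + 5 + 7 = 16
3 -> 4 -> 2: 7 + 7 = 14
3 -> 1 -> 2: 4 + 1 = 5
3 -> 2: 9
Shortest: 5.

5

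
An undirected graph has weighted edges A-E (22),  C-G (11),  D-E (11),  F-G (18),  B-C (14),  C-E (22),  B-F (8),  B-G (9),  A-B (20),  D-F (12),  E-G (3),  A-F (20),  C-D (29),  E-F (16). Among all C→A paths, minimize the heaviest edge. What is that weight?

20

Some routes from C to A:
C → G → B → F → A: max(11, 9, 8, 20) = 20
C → G → B → A: max(11, 9, 20) = 20
C → G → E → F → B → A: max(11, 3, 16, 8, 20) = 20
Best route has worst link 20.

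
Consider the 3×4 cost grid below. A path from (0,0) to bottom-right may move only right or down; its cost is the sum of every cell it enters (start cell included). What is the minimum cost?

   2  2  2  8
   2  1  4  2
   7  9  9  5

Take [0,0] → [0,1] → [1,1] → [1,2] → [1,3] → [2,3] for a total of 2 + 2 + 1 + 4 + 2 + 5 = 16.
For comparison, the top-then-right route costs 21.

16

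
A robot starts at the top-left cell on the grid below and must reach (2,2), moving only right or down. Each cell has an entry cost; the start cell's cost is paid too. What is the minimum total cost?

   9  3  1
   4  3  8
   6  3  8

26

One optimal route is [0,0]→[0,1]→[1,1]→[2,1]→[2,2].
Its cost is 9 + 3 + 3 + 3 + 8 = 26.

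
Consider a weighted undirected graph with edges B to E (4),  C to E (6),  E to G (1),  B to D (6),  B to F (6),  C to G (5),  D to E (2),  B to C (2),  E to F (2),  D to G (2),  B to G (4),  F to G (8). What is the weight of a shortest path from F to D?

4

Checking several routes:
F - E - G - D: 2 + 1 + 2 = 5
F - G - D: 8 + 2 = 10
F - G - E - D: 8 + 1 + 2 = 11
F - E - D: 2 + 2 = 4
F - B - D: 6 + 6 = 12
F - B - G - D: 6 + 4 + 2 = 12
Shortest: 4.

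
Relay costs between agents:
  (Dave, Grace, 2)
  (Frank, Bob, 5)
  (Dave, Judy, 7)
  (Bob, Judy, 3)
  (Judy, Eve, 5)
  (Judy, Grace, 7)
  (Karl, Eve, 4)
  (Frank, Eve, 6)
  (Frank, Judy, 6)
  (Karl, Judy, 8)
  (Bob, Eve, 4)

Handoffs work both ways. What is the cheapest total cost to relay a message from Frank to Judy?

Some routes from Frank to Judy:
Frank - Judy: 6
Frank - Bob - Judy: 5 + 3 = 8
Frank - Eve - Judy: 6 + 5 = 11
Frank - Eve - Bob - Judy: 6 + 4 + 3 = 13
Best route has total 6.

6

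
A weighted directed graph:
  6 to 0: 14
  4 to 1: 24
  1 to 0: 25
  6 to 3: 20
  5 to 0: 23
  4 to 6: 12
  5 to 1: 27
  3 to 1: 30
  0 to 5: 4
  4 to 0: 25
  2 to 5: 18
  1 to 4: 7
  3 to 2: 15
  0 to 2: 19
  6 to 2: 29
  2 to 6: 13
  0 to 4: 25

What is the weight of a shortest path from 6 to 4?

Some routes from 6 to 4:
6 -> 0 -> 5 -> 1 -> 4: 14 + 4 + 27 + 7 = 52
6 -> 2 -> 5 -> 1 -> 4: 29 + 18 + 27 + 7 = 81
6 -> 3 -> 1 -> 4: 20 + 30 + 7 = 57
6 -> 0 -> 4: 14 + 25 = 39
Shortest: 39.

39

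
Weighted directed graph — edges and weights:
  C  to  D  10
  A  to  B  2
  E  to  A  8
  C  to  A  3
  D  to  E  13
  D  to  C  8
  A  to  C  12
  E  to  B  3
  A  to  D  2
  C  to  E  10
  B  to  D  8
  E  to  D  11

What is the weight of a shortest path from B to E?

Routes from B to E:
B → D → E: 8 + 13 = 21
B → D → C → E: 8 + 8 + 10 = 26
Best route has total 21.

21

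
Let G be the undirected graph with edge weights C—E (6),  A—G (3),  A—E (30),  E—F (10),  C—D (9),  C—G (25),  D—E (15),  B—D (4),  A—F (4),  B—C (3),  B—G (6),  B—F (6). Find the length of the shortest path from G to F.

Checking several routes:
G - B - C - E - F: 6 + 3 + 6 + 10 = 25
G - B - F: 6 + 6 = 12
G - C - B - F: 25 + 3 + 6 = 34
G - A - F: 3 + 4 = 7
Shortest: 7.

7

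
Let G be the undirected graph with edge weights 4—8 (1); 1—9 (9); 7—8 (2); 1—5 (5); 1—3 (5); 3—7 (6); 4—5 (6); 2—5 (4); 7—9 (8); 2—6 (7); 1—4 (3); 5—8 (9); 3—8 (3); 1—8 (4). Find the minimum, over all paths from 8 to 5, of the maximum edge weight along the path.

5

Comparing a few candidate routes:
8 → 1 → 5: max(4, 5) = 5
8 → 3 → 1 → 5: max(3, 5, 5) = 5
8 → 4 → 5: max(1, 6) = 6
8 → 3 → 1 → 4 → 5: max(3, 5, 3, 6) = 6
8 → 1 → 4 → 5: max(4, 3, 6) = 6
8 → 4 → 1 → 5: max(1, 3, 5) = 5
The minimum achievable maximum is 5.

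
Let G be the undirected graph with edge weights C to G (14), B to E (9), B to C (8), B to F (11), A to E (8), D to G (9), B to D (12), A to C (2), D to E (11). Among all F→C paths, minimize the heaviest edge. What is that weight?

11

Routes from F to C:
F-B-E-D-G-C: max(11, 9, 11, 9, 14) = 14
F-B-C: max(11, 8) = 11
F-B-D-G-C: max(11, 12, 9, 14) = 14
F-B-D-E-A-C: max(11, 12, 11, 8, 2) = 12
F-B-E-A-C: max(11, 9, 8, 2) = 11
Best route has worst link 11.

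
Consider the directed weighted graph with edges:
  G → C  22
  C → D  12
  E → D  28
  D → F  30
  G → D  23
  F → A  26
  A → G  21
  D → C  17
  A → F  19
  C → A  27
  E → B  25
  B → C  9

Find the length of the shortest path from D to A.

Routes from D to A:
D→F→A: 30 + 26 = 56
D→C→A: 17 + 27 = 44
Best route has total 44.

44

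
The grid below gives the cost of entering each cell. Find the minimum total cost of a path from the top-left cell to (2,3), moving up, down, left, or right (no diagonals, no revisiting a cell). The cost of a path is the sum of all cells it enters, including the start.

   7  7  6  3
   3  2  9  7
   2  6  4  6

Path [0,0] → [1,0] → [1,1] → [2,1] → [2,2] → [2,3]: 7 + 3 + 2 + 6 + 4 + 6 = 28.

28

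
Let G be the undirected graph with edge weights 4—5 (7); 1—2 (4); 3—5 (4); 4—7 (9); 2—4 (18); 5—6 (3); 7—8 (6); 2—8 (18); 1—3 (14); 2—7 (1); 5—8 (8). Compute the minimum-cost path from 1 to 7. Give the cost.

5

Checking several routes:
1→3→5→4→7: 14 + 4 + 7 + 9 = 34
1→2→8→7: 4 + 18 + 6 = 28
1→3→5→8→7: 14 + 4 + 8 + 6 = 32
1→2→7: 4 + 1 = 5
1→2→4→7: 4 + 18 + 9 = 31
1→2→4→5→8→7: 4 + 18 + 7 + 8 + 6 = 43
Best route has total 5.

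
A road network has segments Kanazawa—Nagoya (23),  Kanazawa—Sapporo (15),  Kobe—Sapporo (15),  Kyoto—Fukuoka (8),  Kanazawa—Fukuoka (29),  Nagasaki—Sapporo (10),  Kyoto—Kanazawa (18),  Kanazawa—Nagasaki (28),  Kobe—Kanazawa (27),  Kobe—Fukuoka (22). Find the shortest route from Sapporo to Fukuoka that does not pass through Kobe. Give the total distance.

Checking several routes:
Sapporo → Kanazawa → Kyoto → Fukuoka: 15 + 18 + 8 = 41
Sapporo → Nagasaki → Kanazawa → Kyoto → Fukuoka: 10 + 28 + 18 + 8 = 64
Sapporo → Kanazawa → Fukuoka: 15 + 29 = 44
Best route has total 41 km.

41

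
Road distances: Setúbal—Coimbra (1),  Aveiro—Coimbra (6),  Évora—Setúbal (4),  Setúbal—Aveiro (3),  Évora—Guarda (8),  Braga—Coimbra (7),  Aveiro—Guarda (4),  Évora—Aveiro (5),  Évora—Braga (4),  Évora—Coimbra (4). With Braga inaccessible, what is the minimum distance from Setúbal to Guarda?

A few of the Setúbal→Guarda routes:
Setúbal -> Évora -> Guarda: 4 + 8 = 12
Setúbal -> Coimbra -> Aveiro -> Guarda: 1 + 6 + 4 = 11
Setúbal -> Coimbra -> Évora -> Guarda: 1 + 4 + 8 = 13
Setúbal -> Évora -> Aveiro -> Guarda: 4 + 5 + 4 = 13
Setúbal -> Aveiro -> Guarda: 3 + 4 = 7
Best route has total 7.

7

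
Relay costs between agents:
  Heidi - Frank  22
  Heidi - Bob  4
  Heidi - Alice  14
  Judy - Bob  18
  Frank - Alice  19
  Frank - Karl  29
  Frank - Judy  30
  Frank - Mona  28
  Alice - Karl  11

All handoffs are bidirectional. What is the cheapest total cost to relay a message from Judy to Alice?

36

Paths from Judy to Alice:
Judy → Bob → Heidi → Frank → Alice: 18 + 4 + 22 + 19 = 63
Judy → Bob → Heidi → Alice: 18 + 4 + 14 = 36
Judy → Bob → Heidi → Frank → Karl → Alice: 18 + 4 + 22 + 29 + 11 = 84
Judy → Frank → Karl → Alice: 30 + 29 + 11 = 70
Judy → Frank → Heidi → Alice: 30 + 22 + 14 = 66
Judy → Frank → Alice: 30 + 19 = 49
Shortest: 36.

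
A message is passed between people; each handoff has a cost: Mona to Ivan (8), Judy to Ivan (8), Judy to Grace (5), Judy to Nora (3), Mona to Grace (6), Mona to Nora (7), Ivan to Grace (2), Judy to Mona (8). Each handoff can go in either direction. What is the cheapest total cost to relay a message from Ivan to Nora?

10

Some routes from Ivan to Nora:
Ivan-Grace-Mona-Nora: 2 + 6 + 7 = 15
Ivan-Grace-Mona-Judy-Nora: 2 + 6 + 8 + 3 = 19
Ivan-Mona-Nora: 8 + 7 = 15
Ivan-Judy-Nora: 8 + 3 = 11
Ivan-Grace-Judy-Nora: 2 + 5 + 3 = 10
The minimum is 10.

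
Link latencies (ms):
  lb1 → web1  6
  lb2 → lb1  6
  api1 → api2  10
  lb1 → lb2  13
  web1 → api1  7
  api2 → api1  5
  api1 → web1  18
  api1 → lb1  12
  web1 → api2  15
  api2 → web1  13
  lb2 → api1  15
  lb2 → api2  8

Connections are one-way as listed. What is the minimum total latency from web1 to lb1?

Routes from web1 to lb1:
web1 → api1 → lb1: 7 + 12 = 19
web1 → api2 → api1 → lb1: 15 + 5 + 12 = 32
Shortest: 19 ms.

19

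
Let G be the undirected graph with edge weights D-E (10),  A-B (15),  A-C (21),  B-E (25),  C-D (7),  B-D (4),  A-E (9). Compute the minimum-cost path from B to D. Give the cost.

4

Paths from B to D:
B → A → E → D: 15 + 9 + 10 = 34
B → E → D: 25 + 10 = 35
B → D: 4
B → E → A → C → D: 25 + 9 + 21 + 7 = 62
B → A → C → D: 15 + 21 + 7 = 43
The minimum is 4.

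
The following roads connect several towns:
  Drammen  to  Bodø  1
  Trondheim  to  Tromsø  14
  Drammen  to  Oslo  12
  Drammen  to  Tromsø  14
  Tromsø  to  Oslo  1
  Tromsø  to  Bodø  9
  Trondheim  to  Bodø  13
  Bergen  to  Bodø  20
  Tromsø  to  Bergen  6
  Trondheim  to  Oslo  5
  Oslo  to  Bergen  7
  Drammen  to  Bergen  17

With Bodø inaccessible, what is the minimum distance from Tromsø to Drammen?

13

Comparing a few candidate routes:
Tromsø → Bergen → Drammen: 6 + 17 = 23
Tromsø → Drammen: 14
Tromsø → Oslo → Drammen: 1 + 12 = 13
Shortest: 13.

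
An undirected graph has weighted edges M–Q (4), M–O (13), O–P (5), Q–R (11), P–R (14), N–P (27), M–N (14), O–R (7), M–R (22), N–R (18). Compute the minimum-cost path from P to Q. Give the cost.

A few of the P→Q routes:
P -> O -> R -> M -> Q: 5 + 7 + 22 + 4 = 38
P -> O -> M -> Q: 5 + 13 + 4 = 22
P -> R -> Q: 14 + 11 = 25
P -> R -> O -> M -> Q: 14 + 7 + 13 + 4 = 38
P -> O -> R -> Q: 5 + 7 + 11 = 23
The minimum is 22.

22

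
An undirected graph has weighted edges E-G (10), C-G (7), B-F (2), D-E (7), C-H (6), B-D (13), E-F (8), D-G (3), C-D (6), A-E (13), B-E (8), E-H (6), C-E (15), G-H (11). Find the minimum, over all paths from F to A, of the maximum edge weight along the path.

A few of the F→A routes:
F -> B -> D -> G -> H -> E -> A: max(2, 13, 3, 11, 6, 13) = 13
F -> B -> E -> A: max(2, 8, 13) = 13
F -> B -> D -> G -> C -> H -> E -> A: max(2, 13, 3, 7, 6, 6, 13) = 13
Best route has worst link 13.

13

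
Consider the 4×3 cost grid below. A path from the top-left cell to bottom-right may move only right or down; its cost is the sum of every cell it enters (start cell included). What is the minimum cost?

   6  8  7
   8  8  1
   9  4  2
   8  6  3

27

Best path: [0,0] -> [0,1] -> [0,2] -> [1,2] -> [2,2] -> [3,2]
Cost: 6 + 8 + 7 + 1 + 2 + 3 = 27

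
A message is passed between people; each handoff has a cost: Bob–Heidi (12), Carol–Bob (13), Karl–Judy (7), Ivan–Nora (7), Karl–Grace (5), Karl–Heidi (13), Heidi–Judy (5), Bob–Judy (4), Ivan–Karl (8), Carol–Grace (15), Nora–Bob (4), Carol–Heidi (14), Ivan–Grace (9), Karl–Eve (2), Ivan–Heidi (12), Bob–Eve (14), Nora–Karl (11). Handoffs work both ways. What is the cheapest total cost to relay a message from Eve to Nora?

Checking several routes:
Eve -> Karl -> Nora: 2 + 11 = 13
Eve -> Karl -> Heidi -> Judy -> Bob -> Nora: 2 + 13 + 5 + 4 + 4 = 28
Eve -> Bob -> Nora: 14 + 4 = 18
Eve -> Karl -> Judy -> Bob -> Nora: 2 + 7 + 4 + 4 = 17
Eve -> Karl -> Ivan -> Nora: 2 + 8 + 7 = 17
Eve -> Karl -> Grace -> Ivan -> Nora: 2 + 5 + 9 + 7 = 23
Best route has total 13.

13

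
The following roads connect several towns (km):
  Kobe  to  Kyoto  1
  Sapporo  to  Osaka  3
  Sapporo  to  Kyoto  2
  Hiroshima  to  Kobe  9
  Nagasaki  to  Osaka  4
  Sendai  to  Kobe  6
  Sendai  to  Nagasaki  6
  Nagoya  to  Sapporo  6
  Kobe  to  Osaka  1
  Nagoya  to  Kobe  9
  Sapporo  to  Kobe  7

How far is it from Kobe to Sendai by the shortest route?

6

Routes from Kobe to Sendai:
Kobe → Sapporo → Osaka → Nagasaki → Sendai: 7 + 3 + 4 + 6 = 20
Kobe → Kyoto → Sapporo → Osaka → Nagasaki → Sendai: 1 + 2 + 3 + 4 + 6 = 16
Kobe → Sendai: 6
Kobe → Nagoya → Sapporo → Osaka → Nagasaki → Sendai: 9 + 6 + 3 + 4 + 6 = 28
Kobe → Osaka → Nagasaki → Sendai: 1 + 4 + 6 = 11
The minimum is 6 km.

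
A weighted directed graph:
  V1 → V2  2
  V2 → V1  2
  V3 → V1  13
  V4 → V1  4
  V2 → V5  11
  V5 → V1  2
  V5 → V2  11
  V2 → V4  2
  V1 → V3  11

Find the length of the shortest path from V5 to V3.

Candidate routes:
V5 - V2 - V4 - V1 - V3: 11 + 2 + 4 + 11 = 28
V5 - V2 - V1 - V3: 11 + 2 + 11 = 24
V5 - V1 - V3: 2 + 11 = 13
Shortest: 13.

13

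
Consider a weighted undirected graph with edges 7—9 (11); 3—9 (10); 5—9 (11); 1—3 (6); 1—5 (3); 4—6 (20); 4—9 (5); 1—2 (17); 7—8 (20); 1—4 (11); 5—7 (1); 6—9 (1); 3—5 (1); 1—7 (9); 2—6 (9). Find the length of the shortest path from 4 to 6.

6

Some routes from 4 to 6:
4→1→5→3→9→6: 11 + 3 + 1 + 10 + 1 = 26
4→6: 20
4→9→6: 5 + 1 = 6
Best route has total 6.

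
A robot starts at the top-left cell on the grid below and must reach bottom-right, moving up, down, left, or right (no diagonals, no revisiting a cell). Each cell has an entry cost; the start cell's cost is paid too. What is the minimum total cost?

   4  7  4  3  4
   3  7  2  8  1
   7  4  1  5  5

27

Best path: (0,0) (1,0) (1,1) (1,2) (2,2) (2,3) (2,4)
Cost: 4 + 3 + 7 + 2 + 1 + 5 + 5 = 27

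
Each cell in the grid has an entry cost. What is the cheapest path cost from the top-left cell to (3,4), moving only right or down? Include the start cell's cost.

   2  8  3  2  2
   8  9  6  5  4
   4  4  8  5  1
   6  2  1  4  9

31

Best path: (0,0) → (0,1) → (0,2) → (0,3) → (0,4) → (1,4) → (2,4) → (3,4)
Cost: 2 + 8 + 3 + 2 + 2 + 4 + 1 + 9 = 31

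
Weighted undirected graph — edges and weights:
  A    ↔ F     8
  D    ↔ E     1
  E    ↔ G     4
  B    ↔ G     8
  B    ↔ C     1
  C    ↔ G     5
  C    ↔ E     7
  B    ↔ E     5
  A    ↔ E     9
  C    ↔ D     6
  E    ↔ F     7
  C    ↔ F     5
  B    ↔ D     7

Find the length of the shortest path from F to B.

6

Some routes from F to B:
F - C - B: 5 + 1 = 6
F - E - D - B: 7 + 1 + 7 = 15
F - E - B: 7 + 5 = 12
Shortest: 6.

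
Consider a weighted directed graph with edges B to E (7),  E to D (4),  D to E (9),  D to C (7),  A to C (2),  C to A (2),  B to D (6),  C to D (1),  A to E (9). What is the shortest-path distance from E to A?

13

Candidate routes:
E - D - C - A: 4 + 7 + 2 = 13
Shortest: 13.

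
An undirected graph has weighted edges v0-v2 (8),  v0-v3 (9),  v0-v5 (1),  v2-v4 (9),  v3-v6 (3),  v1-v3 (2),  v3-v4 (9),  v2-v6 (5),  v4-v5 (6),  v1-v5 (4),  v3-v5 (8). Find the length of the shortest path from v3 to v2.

8

A few of the v3→v2 routes:
v3-v0-v2: 9 + 8 = 17
v3-v5-v0-v2: 8 + 1 + 8 = 17
v3-v6-v2: 3 + 5 = 8
v3-v1-v5-v0-v2: 2 + 4 + 1 + 8 = 15
The minimum is 8.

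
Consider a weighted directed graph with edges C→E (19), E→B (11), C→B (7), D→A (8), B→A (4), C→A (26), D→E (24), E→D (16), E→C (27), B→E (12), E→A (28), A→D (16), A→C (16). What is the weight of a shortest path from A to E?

35

Candidate routes:
A - C - E: 16 + 19 = 35
A - D - E: 16 + 24 = 40
A - C - B - E: 16 + 7 + 12 = 35
Best route has total 35.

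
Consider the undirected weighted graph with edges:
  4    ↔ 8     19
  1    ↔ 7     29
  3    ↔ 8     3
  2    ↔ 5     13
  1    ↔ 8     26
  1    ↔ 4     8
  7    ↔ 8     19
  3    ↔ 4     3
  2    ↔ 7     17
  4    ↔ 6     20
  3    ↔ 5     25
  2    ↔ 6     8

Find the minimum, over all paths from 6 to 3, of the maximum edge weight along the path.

19

Some routes from 6 to 3:
6→4→8→7→2→5→3: max(20, 19, 19, 17, 13, 25) = 25
6→2→7→8→4→3: max(8, 17, 19, 19, 3) = 19
6→2→7→8→3: max(8, 17, 19, 3) = 19
6→2→5→3: max(8, 13, 25) = 25
6→4→3: max(20, 3) = 20
6→4→8→3: max(20, 19, 3) = 20
The minimum achievable maximum is 19.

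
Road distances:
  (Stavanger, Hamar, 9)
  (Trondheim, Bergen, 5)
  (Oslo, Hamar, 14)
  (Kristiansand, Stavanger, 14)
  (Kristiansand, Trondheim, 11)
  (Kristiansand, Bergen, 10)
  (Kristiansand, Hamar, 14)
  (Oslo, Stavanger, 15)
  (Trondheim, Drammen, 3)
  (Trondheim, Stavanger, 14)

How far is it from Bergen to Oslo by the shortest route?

Checking several routes:
Bergen→Trondheim→Kristiansand→Stavanger→Oslo: 5 + 11 + 14 + 15 = 45
Bergen→Kristiansand→Stavanger→Oslo: 10 + 14 + 15 = 39
Bergen→Trondheim→Stavanger→Hamar→Oslo: 5 + 14 + 9 + 14 = 42
Bergen→Kristiansand→Hamar→Oslo: 10 + 14 + 14 = 38
Bergen→Trondheim→Kristiansand→Hamar→Oslo: 5 + 11 + 14 + 14 = 44
Bergen→Trondheim→Stavanger→Oslo: 5 + 14 + 15 = 34
The minimum is 34.

34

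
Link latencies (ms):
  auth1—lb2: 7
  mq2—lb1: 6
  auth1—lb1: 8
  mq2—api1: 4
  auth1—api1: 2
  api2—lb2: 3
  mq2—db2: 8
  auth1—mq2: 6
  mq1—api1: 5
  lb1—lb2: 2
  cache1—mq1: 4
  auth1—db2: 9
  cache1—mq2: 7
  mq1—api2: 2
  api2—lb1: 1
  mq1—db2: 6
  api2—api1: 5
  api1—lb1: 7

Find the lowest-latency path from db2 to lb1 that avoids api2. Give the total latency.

14

A few of the db2→lb1 routes:
db2-auth1-api1-lb1: 9 + 2 + 7 = 18
db2-auth1-lb2-lb1: 9 + 7 + 2 = 18
db2-mq1-api1-lb1: 6 + 5 + 7 = 18
db2-mq2-lb1: 8 + 6 = 14
db2-auth1-lb1: 9 + 8 = 17
The minimum is 14 ms.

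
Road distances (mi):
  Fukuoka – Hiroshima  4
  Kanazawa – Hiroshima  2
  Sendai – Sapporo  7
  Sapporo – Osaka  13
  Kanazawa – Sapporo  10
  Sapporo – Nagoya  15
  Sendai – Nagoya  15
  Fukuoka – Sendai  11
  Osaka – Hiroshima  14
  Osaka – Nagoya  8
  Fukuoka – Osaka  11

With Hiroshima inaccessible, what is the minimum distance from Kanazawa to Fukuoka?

28

Comparing a few candidate routes:
Kanazawa→Sapporo→Nagoya→Osaka→Fukuoka: 10 + 15 + 8 + 11 = 44
Kanazawa→Sapporo→Sendai→Fukuoka: 10 + 7 + 11 = 28
Kanazawa→Sapporo→Osaka→Fukuoka: 10 + 13 + 11 = 34
The minimum is 28 mi.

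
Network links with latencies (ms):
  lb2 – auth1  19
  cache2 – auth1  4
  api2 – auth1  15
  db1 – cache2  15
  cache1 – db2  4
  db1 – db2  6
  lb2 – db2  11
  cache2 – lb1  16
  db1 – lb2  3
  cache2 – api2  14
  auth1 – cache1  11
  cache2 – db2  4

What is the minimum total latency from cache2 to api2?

A few of the cache2→api2 routes:
cache2 -> auth1 -> api2: 4 + 15 = 19
cache2 -> db2 -> cache1 -> auth1 -> api2: 4 + 4 + 11 + 15 = 34
cache2 -> api2: 14
The minimum is 14 ms.

14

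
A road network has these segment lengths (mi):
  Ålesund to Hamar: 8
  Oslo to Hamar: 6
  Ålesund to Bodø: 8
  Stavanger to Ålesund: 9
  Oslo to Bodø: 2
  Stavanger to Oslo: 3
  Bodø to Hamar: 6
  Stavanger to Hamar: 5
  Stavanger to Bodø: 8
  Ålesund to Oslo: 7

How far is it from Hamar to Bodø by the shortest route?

6

A few of the Hamar→Bodø routes:
Hamar→Bodø: 6
Hamar→Oslo→Bodø: 6 + 2 = 8
Hamar→Stavanger→Bodø: 5 + 8 = 13
Hamar→Ålesund→Bodø: 8 + 8 = 16
Hamar→Stavanger→Oslo→Bodø: 5 + 3 + 2 = 10
Shortest: 6 mi.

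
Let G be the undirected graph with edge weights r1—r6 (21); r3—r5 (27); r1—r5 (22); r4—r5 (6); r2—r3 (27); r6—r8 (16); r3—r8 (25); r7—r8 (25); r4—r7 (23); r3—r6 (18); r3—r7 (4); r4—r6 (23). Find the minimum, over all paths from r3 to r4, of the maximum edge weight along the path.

22

Checking several routes:
r3 → r7 → r8 → r6 → r4: max(4, 25, 16, 23) = 25
r3 → r6 → r8 → r7 → r4: max(18, 16, 25, 23) = 25
r3 → r6 → r4: max(18, 23) = 23
r3 → r7 → r8 → r6 → r1 → r5 → r4: max(4, 25, 16, 21, 22, 6) = 25
r3 → r6 → r1 → r5 → r4: max(18, 21, 22, 6) = 22
r3 → r7 → r4: max(4, 23) = 23
Smallest bottleneck: 22.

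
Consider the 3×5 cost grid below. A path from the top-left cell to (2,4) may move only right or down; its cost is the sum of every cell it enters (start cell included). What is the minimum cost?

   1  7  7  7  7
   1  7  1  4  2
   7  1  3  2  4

Cheapest: [0,0] -> [1,0] -> [1,1] -> [1,2] -> [2,2] -> [2,3] -> [2,4]
  1 + 1 + 7 + 1 + 3 + 2 + 4 = 19

19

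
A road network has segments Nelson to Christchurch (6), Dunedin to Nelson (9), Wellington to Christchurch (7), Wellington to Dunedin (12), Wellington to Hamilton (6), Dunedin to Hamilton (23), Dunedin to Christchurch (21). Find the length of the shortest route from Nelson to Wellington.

13

Comparing a few candidate routes:
Nelson→Dunedin→Christchurch→Wellington: 9 + 21 + 7 = 37
Nelson→Christchurch→Wellington: 6 + 7 = 13
Nelson→Dunedin→Wellington: 9 + 12 = 21
Shortest: 13 km.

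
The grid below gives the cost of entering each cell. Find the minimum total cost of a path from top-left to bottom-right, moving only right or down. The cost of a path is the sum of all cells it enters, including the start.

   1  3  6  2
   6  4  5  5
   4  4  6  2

Take [0,0]→[0,1]→[0,2]→[0,3]→[1,3]→[2,3] for a total of 1 + 3 + 6 + 2 + 5 + 2 = 19.

19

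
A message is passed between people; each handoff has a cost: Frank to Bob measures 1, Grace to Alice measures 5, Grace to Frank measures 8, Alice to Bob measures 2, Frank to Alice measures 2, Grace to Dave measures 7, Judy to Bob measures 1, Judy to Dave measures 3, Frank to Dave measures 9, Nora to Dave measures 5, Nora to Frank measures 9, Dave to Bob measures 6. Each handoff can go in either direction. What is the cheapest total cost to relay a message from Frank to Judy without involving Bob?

12

Candidate routes:
Frank - Grace - Dave - Judy: 8 + 7 + 3 = 18
Frank - Nora - Dave - Judy: 9 + 5 + 3 = 17
Frank - Dave - Judy: 9 + 3 = 12
Frank - Alice - Grace - Dave - Judy: 2 + 5 + 7 + 3 = 17
Shortest: 12.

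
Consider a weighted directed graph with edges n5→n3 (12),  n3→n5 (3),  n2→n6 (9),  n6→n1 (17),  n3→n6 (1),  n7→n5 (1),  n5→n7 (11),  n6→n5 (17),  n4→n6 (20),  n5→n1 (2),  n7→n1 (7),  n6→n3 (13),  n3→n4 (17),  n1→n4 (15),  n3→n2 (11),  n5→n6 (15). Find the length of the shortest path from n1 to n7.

Paths from n1 to n7:
n1 → n4 → n6 → n5 → n7: 15 + 20 + 17 + 11 = 63
n1 → n4 → n6 → n3 → n5 → n7: 15 + 20 + 13 + 3 + 11 = 62
The minimum is 62.

62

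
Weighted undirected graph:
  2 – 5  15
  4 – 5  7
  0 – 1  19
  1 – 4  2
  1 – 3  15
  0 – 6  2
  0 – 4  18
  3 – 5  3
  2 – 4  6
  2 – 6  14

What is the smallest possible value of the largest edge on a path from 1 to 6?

14

A few of the 1→6 routes:
1 → 3 → 5 → 2 → 6: max(15, 3, 15, 14) = 15
1 → 4 → 2 → 6: max(2, 6, 14) = 14
1 → 4 → 5 → 2 → 6: max(2, 7, 15, 14) = 15
1 → 3 → 5 → 4 → 2 → 6: max(15, 3, 7, 6, 14) = 15
The minimum achievable maximum is 14.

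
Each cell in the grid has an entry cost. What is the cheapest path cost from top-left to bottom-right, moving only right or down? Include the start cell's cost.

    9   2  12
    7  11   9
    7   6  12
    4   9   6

42

Path (0,0)→(1,0)→(2,0)→(3,0)→(3,1)→(3,2): 9 + 7 + 7 + 4 + 9 + 6 = 42.
(Top row then right column would cost 50.)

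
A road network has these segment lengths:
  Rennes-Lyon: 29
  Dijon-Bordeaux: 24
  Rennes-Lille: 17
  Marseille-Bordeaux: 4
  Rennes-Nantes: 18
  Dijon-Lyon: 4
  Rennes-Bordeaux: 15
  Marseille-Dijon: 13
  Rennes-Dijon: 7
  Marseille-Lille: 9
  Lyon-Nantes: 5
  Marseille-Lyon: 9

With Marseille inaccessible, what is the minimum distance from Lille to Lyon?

28

Candidate routes:
Lille→Rennes→Lyon: 17 + 29 = 46
Lille→Rennes→Nantes→Lyon: 17 + 18 + 5 = 40
Lille→Rennes→Dijon→Lyon: 17 + 7 + 4 = 28
Lille→Rennes→Bordeaux→Dijon→Lyon: 17 + 15 + 24 + 4 = 60
Shortest: 28.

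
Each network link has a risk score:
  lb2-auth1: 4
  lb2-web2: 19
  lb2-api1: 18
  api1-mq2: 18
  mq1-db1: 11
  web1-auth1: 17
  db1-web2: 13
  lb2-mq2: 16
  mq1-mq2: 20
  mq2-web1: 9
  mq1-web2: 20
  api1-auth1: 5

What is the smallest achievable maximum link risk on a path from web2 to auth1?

Comparing a few candidate routes:
web2 → lb2 → auth1: max(19, 4) = 19
web2 → lb2 → api1 → mq2 → web1 → auth1: max(19, 18, 18, 9, 17) = 19
web2 → lb2 → mq2 → api1 → auth1: max(19, 16, 18, 5) = 19
web2 → lb2 → api1 → auth1: max(19, 18, 5) = 19
web2 → db1 → mq1 → mq2 → api1 → auth1: max(13, 11, 20, 18, 5) = 20
web2 → lb2 → mq2 → web1 → auth1: max(19, 16, 9, 17) = 19
Smallest bottleneck: 19.

19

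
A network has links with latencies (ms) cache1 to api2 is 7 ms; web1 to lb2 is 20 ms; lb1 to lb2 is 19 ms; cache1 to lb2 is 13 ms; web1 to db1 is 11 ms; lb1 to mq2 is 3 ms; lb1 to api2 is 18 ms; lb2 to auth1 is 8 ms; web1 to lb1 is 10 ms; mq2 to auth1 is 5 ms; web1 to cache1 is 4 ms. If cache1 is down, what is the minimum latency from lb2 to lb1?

16

Paths from lb2 to lb1 avoiding cache1:
lb2-web1-lb1: 20 + 10 = 30
lb2-auth1-mq2-lb1: 8 + 5 + 3 = 16
lb2-lb1: 19
Best route has total 16 ms.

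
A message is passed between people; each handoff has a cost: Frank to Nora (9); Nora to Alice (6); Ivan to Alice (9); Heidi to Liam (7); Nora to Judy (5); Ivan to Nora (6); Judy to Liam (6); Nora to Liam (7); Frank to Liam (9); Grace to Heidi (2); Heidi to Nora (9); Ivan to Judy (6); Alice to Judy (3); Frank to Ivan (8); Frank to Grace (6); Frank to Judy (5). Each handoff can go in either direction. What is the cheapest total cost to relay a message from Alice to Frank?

Some routes from Alice to Frank:
Alice-Judy-Ivan-Frank: 3 + 6 + 8 = 17
Alice-Nora-Judy-Frank: 6 + 5 + 5 = 16
Alice-Nora-Frank: 6 + 9 = 15
Alice-Judy-Nora-Frank: 3 + 5 + 9 = 17
Alice-Judy-Frank: 3 + 5 = 8
Alice-Ivan-Frank: 9 + 8 = 17
Best route has total 8.

8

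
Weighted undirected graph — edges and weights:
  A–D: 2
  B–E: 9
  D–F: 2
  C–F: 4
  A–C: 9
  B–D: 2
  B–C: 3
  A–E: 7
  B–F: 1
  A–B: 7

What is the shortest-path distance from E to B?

Checking several routes:
E → B: 9
E → A → D → F → B: 7 + 2 + 2 + 1 = 12
E → A → B: 7 + 7 = 14
E → A → D → B: 7 + 2 + 2 = 11
The minimum is 9.

9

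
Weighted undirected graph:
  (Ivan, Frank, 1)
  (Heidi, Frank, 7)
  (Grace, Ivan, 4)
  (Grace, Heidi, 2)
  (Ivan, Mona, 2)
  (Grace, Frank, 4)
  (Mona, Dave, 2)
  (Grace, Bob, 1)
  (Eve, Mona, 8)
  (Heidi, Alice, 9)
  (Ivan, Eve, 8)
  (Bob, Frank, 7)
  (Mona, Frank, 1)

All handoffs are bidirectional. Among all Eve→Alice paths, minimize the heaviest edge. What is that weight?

9

Comparing a few candidate routes:
Eve -> Mona -> Frank -> Ivan -> Grace -> Heidi -> Alice: max(8, 1, 1, 4, 2, 9) = 9
Eve -> Mona -> Frank -> Bob -> Grace -> Heidi -> Alice: max(8, 1, 7, 1, 2, 9) = 9
Eve -> Mona -> Frank -> Grace -> Heidi -> Alice: max(8, 1, 4, 2, 9) = 9
Best route has worst link 9.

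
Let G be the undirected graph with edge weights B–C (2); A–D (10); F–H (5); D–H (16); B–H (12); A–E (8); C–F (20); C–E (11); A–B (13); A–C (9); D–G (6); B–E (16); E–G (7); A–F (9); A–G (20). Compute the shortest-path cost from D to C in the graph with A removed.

24

A few of the D→C routes:
D→G→E→C: 6 + 7 + 11 = 24
D→H→F→C: 16 + 5 + 20 = 41
D→H→B→C: 16 + 12 + 2 = 30
D→G→E→B→C: 6 + 7 + 16 + 2 = 31
Best route has total 24.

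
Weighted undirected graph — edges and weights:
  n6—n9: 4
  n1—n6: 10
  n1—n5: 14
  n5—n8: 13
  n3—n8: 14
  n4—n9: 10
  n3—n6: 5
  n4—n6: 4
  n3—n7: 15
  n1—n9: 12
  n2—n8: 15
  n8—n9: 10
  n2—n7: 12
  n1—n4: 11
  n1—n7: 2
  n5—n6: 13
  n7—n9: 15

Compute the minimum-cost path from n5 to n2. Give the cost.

28

Some routes from n5 to n2:
n5 -> n6 -> n1 -> n7 -> n2: 13 + 10 + 2 + 12 = 37
n5 -> n8 -> n2: 13 + 15 = 28
n5 -> n1 -> n7 -> n2: 14 + 2 + 12 = 28
Shortest: 28.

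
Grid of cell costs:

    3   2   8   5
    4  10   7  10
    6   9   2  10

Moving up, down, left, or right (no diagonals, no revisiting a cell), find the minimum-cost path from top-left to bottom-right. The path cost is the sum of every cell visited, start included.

32

Take [0,0]→[0,1]→[0,2]→[1,2]→[2,2]→[2,3] for a total of 3 + 2 + 8 + 7 + 2 + 10 = 32.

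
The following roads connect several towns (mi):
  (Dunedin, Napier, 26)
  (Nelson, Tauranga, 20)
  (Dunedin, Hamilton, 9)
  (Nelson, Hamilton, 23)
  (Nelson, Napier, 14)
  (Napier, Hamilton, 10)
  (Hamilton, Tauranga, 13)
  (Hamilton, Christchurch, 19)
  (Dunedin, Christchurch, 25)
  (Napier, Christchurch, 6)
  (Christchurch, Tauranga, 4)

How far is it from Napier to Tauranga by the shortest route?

10

Some routes from Napier to Tauranga:
Napier-Hamilton-Christchurch-Tauranga: 10 + 19 + 4 = 33
Napier-Christchurch-Tauranga: 6 + 4 = 10
Napier-Hamilton-Tauranga: 10 + 13 = 23
Napier-Nelson-Tauranga: 14 + 20 = 34
Napier-Christchurch-Hamilton-Tauranga: 6 + 19 + 13 = 38
Best route has total 10 mi.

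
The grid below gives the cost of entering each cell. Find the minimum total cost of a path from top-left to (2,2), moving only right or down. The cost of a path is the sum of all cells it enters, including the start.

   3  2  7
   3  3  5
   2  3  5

Path [0,0] → [0,1] → [1,1] → [2,1] → [2,2]: 3 + 2 + 3 + 3 + 5 = 16.
(Top row then right column would cost 22.)

16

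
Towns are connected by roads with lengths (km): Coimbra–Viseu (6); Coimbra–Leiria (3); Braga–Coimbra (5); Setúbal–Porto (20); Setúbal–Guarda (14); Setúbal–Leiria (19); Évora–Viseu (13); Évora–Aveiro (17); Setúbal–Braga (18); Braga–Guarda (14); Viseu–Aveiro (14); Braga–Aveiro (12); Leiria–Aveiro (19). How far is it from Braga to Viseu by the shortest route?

Some routes from Braga to Viseu:
Braga→Aveiro→Viseu: 12 + 14 = 26
Braga→Aveiro→Leiria→Coimbra→Viseu: 12 + 19 + 3 + 6 = 40
Braga→Coimbra→Viseu: 5 + 6 = 11
Braga→Coimbra→Leiria→Aveiro→Viseu: 5 + 3 + 19 + 14 = 41
Braga→Aveiro→Évora→Viseu: 12 + 17 + 13 = 42
Braga→Setúbal→Leiria→Coimbra→Viseu: 18 + 19 + 3 + 6 = 46
The minimum is 11 km.

11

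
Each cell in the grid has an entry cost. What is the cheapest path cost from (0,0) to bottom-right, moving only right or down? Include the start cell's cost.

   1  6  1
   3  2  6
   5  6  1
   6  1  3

16

Path [0,0] → [1,0] → [1,1] → [1,2] → [2,2] → [3,2]: 1 + 3 + 2 + 6 + 1 + 3 = 16.
(Top row then right column would cost 18.)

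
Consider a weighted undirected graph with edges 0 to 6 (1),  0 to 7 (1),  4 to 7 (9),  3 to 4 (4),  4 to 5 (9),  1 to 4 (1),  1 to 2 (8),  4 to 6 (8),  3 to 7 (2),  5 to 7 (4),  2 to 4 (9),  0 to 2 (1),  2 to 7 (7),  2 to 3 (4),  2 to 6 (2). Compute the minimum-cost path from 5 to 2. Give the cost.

6

A few of the 5→2 routes:
5-7-2: 4 + 7 = 11
5-7-0-6-2: 4 + 1 + 1 + 2 = 8
5-4-3-7-0-2: 9 + 4 + 2 + 1 + 1 = 17
5-7-0-2: 4 + 1 + 1 = 6
5-7-3-2: 4 + 2 + 4 = 10
Shortest: 6.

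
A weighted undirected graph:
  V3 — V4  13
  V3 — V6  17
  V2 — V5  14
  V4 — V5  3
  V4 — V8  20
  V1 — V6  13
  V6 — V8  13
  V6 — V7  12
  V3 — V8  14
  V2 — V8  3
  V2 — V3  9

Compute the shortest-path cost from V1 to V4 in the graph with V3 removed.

46

Routes from V1 to V4 avoiding V3:
V1→V6→V8→V4: 13 + 13 + 20 = 46
V1→V6→V8→V2→V5→V4: 13 + 13 + 3 + 14 + 3 = 46
The minimum is 46.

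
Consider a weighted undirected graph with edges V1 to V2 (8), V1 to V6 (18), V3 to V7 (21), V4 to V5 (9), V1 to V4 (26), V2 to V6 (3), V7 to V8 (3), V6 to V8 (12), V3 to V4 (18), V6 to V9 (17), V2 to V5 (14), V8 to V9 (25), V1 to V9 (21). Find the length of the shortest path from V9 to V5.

Checking several routes:
V9→V8→V6→V2→V5: 25 + 12 + 3 + 14 = 54
V9→V6→V2→V5: 17 + 3 + 14 = 34
V9→V1→V6→V2→V5: 21 + 18 + 3 + 14 = 56
V9→V1→V2→V5: 21 + 8 + 14 = 43
Shortest: 34.

34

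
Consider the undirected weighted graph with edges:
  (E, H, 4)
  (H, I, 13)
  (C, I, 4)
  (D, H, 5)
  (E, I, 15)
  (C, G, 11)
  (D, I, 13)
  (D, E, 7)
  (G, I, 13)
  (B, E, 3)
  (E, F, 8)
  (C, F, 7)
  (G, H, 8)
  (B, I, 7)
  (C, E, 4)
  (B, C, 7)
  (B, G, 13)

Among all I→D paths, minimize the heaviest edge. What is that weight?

A few of the I→D routes:
I → C → E → H → D: max(4, 4, 4, 5) = 5
I → B → C → E → D: max(7, 7, 4, 7) = 7
I → B → E → H → D: max(7, 3, 4, 5) = 7
I → B → C → E → H → D: max(7, 7, 4, 4, 5) = 7
I → B → E → D: max(7, 3, 7) = 7
Smallest bottleneck: 5.

5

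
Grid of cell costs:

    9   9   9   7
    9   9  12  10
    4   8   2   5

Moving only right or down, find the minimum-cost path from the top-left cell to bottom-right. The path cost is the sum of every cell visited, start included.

Cheapest: r0c0 r1c0 r2c0 r2c1 r2c2 r2c3
  9 + 9 + 4 + 8 + 2 + 5 = 37
For comparison, the top-then-right route costs 49.

37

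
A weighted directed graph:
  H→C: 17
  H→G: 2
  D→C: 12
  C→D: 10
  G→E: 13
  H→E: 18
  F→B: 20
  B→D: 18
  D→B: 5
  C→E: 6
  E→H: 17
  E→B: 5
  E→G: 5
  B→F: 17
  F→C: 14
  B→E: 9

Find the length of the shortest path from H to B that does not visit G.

Candidate routes:
H→C→D→B: 17 + 10 + 5 = 32
H→C→E→B: 17 + 6 + 5 = 28
H→E→B: 18 + 5 = 23
The minimum is 23.

23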